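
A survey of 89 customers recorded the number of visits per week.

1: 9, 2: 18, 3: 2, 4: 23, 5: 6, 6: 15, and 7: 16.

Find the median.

4

Cumulative frequencies: 9, 27, 29, 52, 58, 73, 89
n = 89, so the median is the value in position (n+1)/2 = 45.
Position 45 falls at value 4.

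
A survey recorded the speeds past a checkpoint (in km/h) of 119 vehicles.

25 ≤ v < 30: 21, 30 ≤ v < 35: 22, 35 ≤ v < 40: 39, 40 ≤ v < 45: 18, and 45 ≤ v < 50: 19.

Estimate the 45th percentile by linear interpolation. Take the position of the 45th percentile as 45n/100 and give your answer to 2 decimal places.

Cumulative frequencies: 21, 43, 82, 100, 119
n = 119; position = 45n/100 = 53.55.
This falls in the class 35 ≤ v < 40: L = 35, F = 43, f = 39, h = 5.
45th percentile ≈ 35 + ((53.55 − 43) / 39) × 5 = 36.3526

36.35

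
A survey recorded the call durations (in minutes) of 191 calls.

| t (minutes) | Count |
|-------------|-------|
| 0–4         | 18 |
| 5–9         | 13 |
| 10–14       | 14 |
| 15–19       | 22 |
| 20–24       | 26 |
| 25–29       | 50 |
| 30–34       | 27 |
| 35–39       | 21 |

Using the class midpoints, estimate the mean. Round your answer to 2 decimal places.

22.16

Midpoints: 2, 7, 12, 17, 22, 27, 32, 37
Σfm = 18×2 + 13×7 + 14×12 + 22×17 + 26×22 + 50×27 + 27×32 + 21×37 = 4232
n = Σf = 191
Mean = 4232 / 191 = 22.1571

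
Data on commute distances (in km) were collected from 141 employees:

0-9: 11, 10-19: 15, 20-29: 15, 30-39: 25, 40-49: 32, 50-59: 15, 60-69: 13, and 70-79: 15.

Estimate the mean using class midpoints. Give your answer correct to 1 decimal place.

Midpoints: 4.5, 14.5, 24.5, 34.5, 44.5, 54.5, 64.5, 74.5
Σfm = 11×4.5 + 15×14.5 + 15×24.5 + 25×34.5 + 32×44.5 + 15×54.5 + 13×64.5 + 15×74.5 = 5694.5
n = Σf = 141
Mean = 5694.5 / 141 = 40.3865

40.4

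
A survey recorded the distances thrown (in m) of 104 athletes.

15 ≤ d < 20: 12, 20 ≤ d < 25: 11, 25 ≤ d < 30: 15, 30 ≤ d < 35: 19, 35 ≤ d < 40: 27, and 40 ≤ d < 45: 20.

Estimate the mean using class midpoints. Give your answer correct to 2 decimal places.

32.21

Midpoints: 17.5, 22.5, 27.5, 32.5, 37.5, 42.5
Σfm = 12×17.5 + 11×22.5 + 15×27.5 + 19×32.5 + 27×37.5 + 20×42.5 = 3350
n = Σf = 104
Mean = 3350 / 104 = 32.2115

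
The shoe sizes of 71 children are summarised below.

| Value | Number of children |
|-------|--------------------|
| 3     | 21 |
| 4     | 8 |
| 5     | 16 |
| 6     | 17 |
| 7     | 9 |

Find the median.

5

Cumulative frequencies: 21, 29, 45, 62, 71
n = 71, so the median is the value in position (n+1)/2 = 36.
Position 36 falls at value 5.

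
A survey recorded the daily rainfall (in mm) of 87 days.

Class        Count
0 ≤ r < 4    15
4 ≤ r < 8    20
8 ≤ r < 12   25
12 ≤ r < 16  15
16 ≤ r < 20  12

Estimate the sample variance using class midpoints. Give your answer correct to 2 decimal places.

Midpoints: 2, 6, 10, 14, 18
n = 87, Σfm = 826, mean = 9.4943
Σfm² = 10108
Σf(m − x̄)² = Σfm² − (Σfm)²/n = 10108 − 826²/87 = 2265.7471
Sample variance = 2265.7471 / 86 = 26.3459

26.35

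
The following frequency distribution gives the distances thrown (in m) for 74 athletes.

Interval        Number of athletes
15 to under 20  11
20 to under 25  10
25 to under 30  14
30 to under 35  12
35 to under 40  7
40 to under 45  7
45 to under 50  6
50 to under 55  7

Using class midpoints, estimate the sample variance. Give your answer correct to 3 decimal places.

Midpoints: 17.5, 22.5, 27.5, 32.5, 37.5, 42.5, 47.5, 52.5
n = 74, Σfm = 2405, mean = 32.5000
Σfm² = 87012.5
Σf(m − x̄)² = Σfm² − (Σfm)²/n = 87012.5 − 2405²/74 = 8850.0000
Sample variance = 8850.0000 / 73 = 121.2329

121.233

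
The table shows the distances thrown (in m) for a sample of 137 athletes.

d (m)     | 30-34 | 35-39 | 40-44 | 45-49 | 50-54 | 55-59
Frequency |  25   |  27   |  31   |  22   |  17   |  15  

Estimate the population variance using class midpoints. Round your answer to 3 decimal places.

Midpoints: 32, 37, 42, 47, 52, 57
n = 137, Σfm = 5874, mean = 42.8759
Σfm² = 260548
Σf(m − x̄)² = Σfm² − (Σfm)²/n = 260548 − 5874²/137 = 8694.8905
Population variance = 8694.8905 / 137 = 63.4664

63.466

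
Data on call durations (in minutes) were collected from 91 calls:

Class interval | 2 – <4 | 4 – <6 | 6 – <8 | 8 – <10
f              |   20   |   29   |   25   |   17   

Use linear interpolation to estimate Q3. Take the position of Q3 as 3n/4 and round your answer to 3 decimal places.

7.540

Cumulative frequencies: 20, 49, 74, 91
n = 91; position = 3n/4 = 68.25.
This falls in the class 6 – <8: L = 6, F = 49, f = 25, h = 2.
Upper quartile ≈ 6 + ((68.25 − 49) / 25) × 2 = 7.5400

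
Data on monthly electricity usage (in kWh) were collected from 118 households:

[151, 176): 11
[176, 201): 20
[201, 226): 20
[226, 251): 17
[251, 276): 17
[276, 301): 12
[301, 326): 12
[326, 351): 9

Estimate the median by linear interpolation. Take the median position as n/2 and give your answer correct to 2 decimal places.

237.76

Cumulative frequencies: 11, 31, 51, 68, 85, 97, 109, 118
n = 118; position = n/2 = 59.
This falls in the class [226, 251): L = 226, F = 51, f = 17, h = 25.
Median ≈ 226 + ((59 − 51) / 17) × 25 = 237.7647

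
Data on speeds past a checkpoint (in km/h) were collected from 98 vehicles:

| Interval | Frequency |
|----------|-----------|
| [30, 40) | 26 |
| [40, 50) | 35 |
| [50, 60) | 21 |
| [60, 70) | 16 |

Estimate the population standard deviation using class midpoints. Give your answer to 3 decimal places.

Midpoints: 35, 45, 55, 65
n = 98, Σfm = 4680, mean = 47.7551
Σfm² = 233850
Σf(m − x̄)² = Σfm² − (Σfm)²/n = 233850 − 4680²/98 = 10356.1224
Population variance = 10356.1224 / 98 = 105.6747
Standard deviation = √105.6747 = 10.2798

10.280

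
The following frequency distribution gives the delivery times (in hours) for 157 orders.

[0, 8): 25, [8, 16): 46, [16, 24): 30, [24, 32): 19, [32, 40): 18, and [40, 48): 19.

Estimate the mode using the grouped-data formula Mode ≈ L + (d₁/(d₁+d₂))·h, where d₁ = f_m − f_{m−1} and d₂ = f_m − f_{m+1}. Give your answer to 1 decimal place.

12.5

Modal class: [8, 16) (highest frequency 46).
d₁ = 46 − 25 = 21, d₂ = 46 − 30 = 16
Mode ≈ 8 + (21/(21+16)) × 8 = 8 + 4.5405 = 12.5405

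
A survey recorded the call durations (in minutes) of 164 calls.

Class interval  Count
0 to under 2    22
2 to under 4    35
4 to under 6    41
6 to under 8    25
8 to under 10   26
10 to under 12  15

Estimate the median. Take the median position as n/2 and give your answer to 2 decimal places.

5.22

Cumulative frequencies: 22, 57, 98, 123, 149, 164
n = 164; position = n/2 = 82.
This falls in the class 4 to under 6: L = 4, F = 57, f = 41, h = 2.
Median ≈ 4 + ((82 − 57) / 41) × 2 = 5.2195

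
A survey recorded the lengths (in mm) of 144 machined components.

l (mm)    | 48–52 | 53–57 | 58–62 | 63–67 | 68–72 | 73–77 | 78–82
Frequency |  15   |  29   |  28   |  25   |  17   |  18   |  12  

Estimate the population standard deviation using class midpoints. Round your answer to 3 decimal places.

Midpoints: 50, 55, 60, 65, 70, 75, 80
n = 144, Σfm = 9150, mean = 63.5417
Σfm² = 593000
Σf(m − x̄)² = Σfm² − (Σfm)²/n = 593000 − 9150²/144 = 11593.7500
Population variance = 11593.7500 / 144 = 80.5122
Standard deviation = √80.5122 = 8.9729

8.973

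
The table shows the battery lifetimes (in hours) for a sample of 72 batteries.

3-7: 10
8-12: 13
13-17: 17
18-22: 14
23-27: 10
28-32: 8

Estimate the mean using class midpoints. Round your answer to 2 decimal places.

16.74

Midpoints: 5, 10, 15, 20, 25, 30
Σfm = 10×5 + 13×10 + 17×15 + 14×20 + 10×25 + 8×30 = 1205
n = Σf = 72
Mean = 1205 / 72 = 16.7361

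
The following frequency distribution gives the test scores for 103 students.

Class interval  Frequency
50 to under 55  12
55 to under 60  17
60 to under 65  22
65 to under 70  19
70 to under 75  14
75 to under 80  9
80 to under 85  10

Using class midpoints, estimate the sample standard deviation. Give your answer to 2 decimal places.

Midpoints: 52.5, 57.5, 62.5, 67.5, 72.5, 77.5, 82.5
n = 103, Σfm = 6802.5, mean = 66.0437
Σfm² = 457493.75
Σf(m − x̄)² = Σfm² − (Σfm)²/n = 457493.75 − 6802.5²/103 = 8231.5534
Sample variance = 8231.5534 / 102 = 80.7015
Standard deviation = √80.7015 = 8.9834

8.98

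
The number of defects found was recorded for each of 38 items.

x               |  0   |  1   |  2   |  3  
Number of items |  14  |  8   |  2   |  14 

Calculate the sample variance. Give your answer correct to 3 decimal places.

Values: 0, 1, 2, 3
n = 38, Σfx = 54, mean = 1.4211
Σfx² = 142
Σf(x − x̄)² = Σfx² − (Σfx)²/n = 142 − 54²/38 = 65.2632
Sample variance = 65.2632 / 37 = 1.7639

1.764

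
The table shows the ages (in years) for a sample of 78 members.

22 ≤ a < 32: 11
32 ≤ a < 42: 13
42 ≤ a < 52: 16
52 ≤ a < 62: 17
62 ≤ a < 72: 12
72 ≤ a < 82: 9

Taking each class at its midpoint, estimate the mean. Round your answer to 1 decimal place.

Midpoints: 27, 37, 47, 57, 67, 77
Σfm = 11×27 + 13×37 + 16×47 + 17×57 + 12×67 + 9×77 = 3996
n = Σf = 78
Mean = 3996 / 78 = 51.2308

51.2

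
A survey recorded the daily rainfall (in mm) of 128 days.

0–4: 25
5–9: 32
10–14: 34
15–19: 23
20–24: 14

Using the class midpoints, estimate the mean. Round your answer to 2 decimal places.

Midpoints: 2, 7, 12, 17, 22
Σfm = 25×2 + 32×7 + 34×12 + 23×17 + 14×22 = 1381
n = Σf = 128
Mean = 1381 / 128 = 10.7891

10.79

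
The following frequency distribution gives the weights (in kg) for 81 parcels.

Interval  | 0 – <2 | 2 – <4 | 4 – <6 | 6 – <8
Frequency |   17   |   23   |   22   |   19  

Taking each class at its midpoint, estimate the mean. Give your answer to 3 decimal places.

Midpoints: 1, 3, 5, 7
Σfm = 17×1 + 23×3 + 22×5 + 19×7 = 329
n = Σf = 81
Mean = 329 / 81 = 4.0617

4.062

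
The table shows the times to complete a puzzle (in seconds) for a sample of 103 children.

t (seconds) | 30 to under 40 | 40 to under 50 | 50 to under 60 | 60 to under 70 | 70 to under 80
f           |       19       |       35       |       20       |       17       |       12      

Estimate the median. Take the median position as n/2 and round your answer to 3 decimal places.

Cumulative frequencies: 19, 54, 74, 91, 103
n = 103; position = n/2 = 51.5.
This falls in the class 40 to under 50: L = 40, F = 19, f = 35, h = 10.
Median ≈ 40 + ((51.5 − 19) / 35) × 10 = 49.2857

49.286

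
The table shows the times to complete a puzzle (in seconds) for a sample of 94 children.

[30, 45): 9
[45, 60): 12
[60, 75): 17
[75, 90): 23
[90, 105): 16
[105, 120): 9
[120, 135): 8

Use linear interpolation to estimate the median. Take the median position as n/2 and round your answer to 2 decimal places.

80.87

Cumulative frequencies: 9, 21, 38, 61, 77, 86, 94
n = 94; position = n/2 = 47.
This falls in the class [75, 90): L = 75, F = 38, f = 23, h = 15.
Median ≈ 75 + ((47 − 38) / 23) × 15 = 80.8696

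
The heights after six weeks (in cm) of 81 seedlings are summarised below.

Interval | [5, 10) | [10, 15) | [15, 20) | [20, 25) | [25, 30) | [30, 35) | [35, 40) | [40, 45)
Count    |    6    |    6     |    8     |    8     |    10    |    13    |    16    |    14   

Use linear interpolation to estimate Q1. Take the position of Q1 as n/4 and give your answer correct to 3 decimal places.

20.156

Cumulative frequencies: 6, 12, 20, 28, 38, 51, 67, 81
n = 81; position = n/4 = 20.25.
This falls in the class [20, 25): L = 20, F = 20, f = 8, h = 5.
Lower quartile ≈ 20 + ((20.25 − 20) / 8) × 5 = 20.1562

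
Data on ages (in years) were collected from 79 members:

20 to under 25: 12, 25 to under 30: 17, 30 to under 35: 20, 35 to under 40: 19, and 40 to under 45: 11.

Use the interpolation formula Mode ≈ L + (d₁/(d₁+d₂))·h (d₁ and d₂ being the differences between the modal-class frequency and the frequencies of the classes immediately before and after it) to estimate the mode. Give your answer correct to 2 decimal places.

Modal class: 30 to under 35 (highest frequency 20).
d₁ = 20 − 17 = 3, d₂ = 20 − 19 = 1
Mode ≈ 30 + (3/(3+1)) × 5 = 30 + 3.7500 = 33.7500

33.75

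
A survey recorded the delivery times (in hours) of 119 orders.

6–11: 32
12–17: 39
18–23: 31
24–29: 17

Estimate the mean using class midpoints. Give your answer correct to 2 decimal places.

16.16

Midpoints: 8.5, 14.5, 20.5, 26.5
Σfm = 32×8.5 + 39×14.5 + 31×20.5 + 17×26.5 = 1923.5
n = Σf = 119
Mean = 1923.5 / 119 = 16.1639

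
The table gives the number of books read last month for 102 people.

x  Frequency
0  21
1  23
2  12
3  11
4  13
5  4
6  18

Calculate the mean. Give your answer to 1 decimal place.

2.5

Values: 0, 1, 2, 3, 4, 5, 6
Σfx = 21×0 + 23×1 + 12×2 + 11×3 + 13×4 + 4×5 + 18×6 = 260
n = Σf = 102
Mean = 260 / 102 = 2.5490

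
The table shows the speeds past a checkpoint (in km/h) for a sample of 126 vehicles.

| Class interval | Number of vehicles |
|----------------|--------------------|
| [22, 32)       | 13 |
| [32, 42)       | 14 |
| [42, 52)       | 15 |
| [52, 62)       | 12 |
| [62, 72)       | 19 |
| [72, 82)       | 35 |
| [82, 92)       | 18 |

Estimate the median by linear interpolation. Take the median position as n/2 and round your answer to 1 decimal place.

Cumulative frequencies: 13, 27, 42, 54, 73, 108, 126
n = 126; position = n/2 = 63.
This falls in the class [62, 72): L = 62, F = 54, f = 19, h = 10.
Median ≈ 62 + ((63 − 54) / 19) × 10 = 66.7368

66.7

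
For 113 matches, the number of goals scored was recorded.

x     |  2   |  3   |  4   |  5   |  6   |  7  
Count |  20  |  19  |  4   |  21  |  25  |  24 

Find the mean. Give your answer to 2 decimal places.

Values: 2, 3, 4, 5, 6, 7
Σfx = 20×2 + 19×3 + 4×4 + 21×5 + 25×6 + 24×7 = 536
n = Σf = 113
Mean = 536 / 113 = 4.7434

4.74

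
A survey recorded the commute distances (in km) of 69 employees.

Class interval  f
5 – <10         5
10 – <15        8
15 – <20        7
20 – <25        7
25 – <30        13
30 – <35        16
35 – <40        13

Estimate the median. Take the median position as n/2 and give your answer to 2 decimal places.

27.88

Cumulative frequencies: 5, 13, 20, 27, 40, 56, 69
n = 69; position = n/2 = 34.5.
This falls in the class 25 – <30: L = 25, F = 27, f = 13, h = 5.
Median ≈ 25 + ((34.5 − 27) / 13) × 5 = 27.8846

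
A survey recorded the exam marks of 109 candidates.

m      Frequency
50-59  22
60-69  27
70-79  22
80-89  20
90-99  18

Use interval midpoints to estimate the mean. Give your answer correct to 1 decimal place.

Midpoints: 54.5, 64.5, 74.5, 84.5, 94.5
Σfm = 22×54.5 + 27×64.5 + 22×74.5 + 20×84.5 + 18×94.5 = 7970.5
n = Σf = 109
Mean = 7970.5 / 109 = 73.1239

73.1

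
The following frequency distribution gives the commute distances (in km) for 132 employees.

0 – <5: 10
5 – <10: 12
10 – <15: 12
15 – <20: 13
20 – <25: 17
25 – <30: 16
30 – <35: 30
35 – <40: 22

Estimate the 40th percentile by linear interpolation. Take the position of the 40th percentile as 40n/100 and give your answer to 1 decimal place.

Cumulative frequencies: 10, 22, 34, 47, 64, 80, 110, 132
n = 132; position = 40n/100 = 52.8.
This falls in the class 20 – <25: L = 20, F = 47, f = 17, h = 5.
40th percentile ≈ 20 + ((52.8 − 47) / 17) × 5 = 21.7059

21.7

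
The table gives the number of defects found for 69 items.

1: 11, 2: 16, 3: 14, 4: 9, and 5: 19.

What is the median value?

3

Cumulative frequencies: 11, 27, 41, 50, 69
n = 69, so the median is the value in position (n+1)/2 = 35.
Position 35 falls at value 3.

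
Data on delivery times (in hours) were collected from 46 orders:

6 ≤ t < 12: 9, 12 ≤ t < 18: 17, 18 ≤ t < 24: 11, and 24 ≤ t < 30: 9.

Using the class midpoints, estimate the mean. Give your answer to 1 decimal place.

Midpoints: 9, 15, 21, 27
Σfm = 9×9 + 17×15 + 11×21 + 9×27 = 810
n = Σf = 46
Mean = 810 / 46 = 17.6087

17.6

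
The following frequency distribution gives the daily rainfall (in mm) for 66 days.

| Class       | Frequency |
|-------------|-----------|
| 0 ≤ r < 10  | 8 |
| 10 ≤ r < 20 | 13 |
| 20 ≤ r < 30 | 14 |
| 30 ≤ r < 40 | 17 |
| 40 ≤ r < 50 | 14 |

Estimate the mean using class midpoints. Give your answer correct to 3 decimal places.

Midpoints: 5, 15, 25, 35, 45
Σfm = 8×5 + 13×15 + 14×25 + 17×35 + 14×45 = 1810
n = Σf = 66
Mean = 1810 / 66 = 27.4242

27.424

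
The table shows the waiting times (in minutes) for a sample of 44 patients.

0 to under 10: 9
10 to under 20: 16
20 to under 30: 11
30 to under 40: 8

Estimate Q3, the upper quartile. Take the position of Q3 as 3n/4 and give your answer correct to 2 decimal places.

Cumulative frequencies: 9, 25, 36, 44
n = 44; position = 3n/4 = 33.
This falls in the class 20 to under 30: L = 20, F = 25, f = 11, h = 10.
Upper quartile ≈ 20 + ((33 − 25) / 11) × 10 = 27.2727

27.27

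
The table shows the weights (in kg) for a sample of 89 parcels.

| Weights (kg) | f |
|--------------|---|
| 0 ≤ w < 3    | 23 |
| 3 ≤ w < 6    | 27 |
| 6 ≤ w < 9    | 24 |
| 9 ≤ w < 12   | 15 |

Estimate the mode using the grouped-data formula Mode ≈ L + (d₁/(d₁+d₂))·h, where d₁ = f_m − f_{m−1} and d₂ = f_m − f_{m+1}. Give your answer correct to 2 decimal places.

Modal class: 3 ≤ w < 6 (highest frequency 27).
d₁ = 27 − 23 = 4, d₂ = 27 − 24 = 3
Mode ≈ 3 + (4/(4+3)) × 3 = 3 + 1.7143 = 4.7143

4.71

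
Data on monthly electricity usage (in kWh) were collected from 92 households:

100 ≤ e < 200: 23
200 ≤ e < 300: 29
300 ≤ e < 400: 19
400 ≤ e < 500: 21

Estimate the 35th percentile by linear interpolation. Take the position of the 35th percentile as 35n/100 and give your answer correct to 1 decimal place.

231.7

Cumulative frequencies: 23, 52, 71, 92
n = 92; position = 35n/100 = 32.2.
This falls in the class 200 ≤ e < 300: L = 200, F = 23, f = 29, h = 100.
35th percentile ≈ 200 + ((32.2 − 23) / 29) × 100 = 231.7241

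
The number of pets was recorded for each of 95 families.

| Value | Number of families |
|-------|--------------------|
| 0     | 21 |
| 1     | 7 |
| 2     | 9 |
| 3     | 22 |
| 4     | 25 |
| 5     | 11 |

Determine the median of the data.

Cumulative frequencies: 21, 28, 37, 59, 84, 95
n = 95, so the median is the value in position (n+1)/2 = 48.
Position 48 falls at value 3.

3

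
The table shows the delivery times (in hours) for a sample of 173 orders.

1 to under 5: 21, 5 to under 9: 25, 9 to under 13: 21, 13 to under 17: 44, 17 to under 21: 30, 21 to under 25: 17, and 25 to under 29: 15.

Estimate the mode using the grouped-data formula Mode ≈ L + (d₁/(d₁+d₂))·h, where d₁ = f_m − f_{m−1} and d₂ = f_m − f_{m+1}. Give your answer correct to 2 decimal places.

Modal class: 13 to under 17 (highest frequency 44).
d₁ = 44 − 21 = 23, d₂ = 44 − 30 = 14
Mode ≈ 13 + (23/(23+14)) × 4 = 13 + 2.4865 = 15.4865

15.49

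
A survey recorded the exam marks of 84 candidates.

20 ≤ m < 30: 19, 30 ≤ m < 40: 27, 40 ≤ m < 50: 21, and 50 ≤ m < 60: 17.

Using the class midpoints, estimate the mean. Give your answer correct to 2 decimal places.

39.29

Midpoints: 25, 35, 45, 55
Σfm = 19×25 + 27×35 + 21×45 + 17×55 = 3300
n = Σf = 84
Mean = 3300 / 84 = 39.2857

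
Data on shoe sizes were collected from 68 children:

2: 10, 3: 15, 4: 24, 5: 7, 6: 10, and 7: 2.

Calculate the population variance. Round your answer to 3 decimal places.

Values: 2, 3, 4, 5, 6, 7
n = 68, Σfx = 270, mean = 3.9706
Σfx² = 1192
Σf(x − x̄)² = Σfx² − (Σfx)²/n = 1192 − 270²/68 = 119.9412
Population variance = 119.9412 / 68 = 1.7638

1.764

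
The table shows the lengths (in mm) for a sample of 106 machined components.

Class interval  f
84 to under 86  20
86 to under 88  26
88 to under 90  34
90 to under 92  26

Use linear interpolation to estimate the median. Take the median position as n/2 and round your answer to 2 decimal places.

Cumulative frequencies: 20, 46, 80, 106
n = 106; position = n/2 = 53.
This falls in the class 88 to under 90: L = 88, F = 46, f = 34, h = 2.
Median ≈ 88 + ((53 − 46) / 34) × 2 = 88.4118

88.41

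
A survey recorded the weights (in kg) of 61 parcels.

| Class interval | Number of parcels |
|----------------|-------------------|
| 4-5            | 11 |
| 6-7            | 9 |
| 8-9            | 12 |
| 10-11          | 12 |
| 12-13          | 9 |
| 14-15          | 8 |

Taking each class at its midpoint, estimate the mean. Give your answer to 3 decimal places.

Midpoints: 4.5, 6.5, 8.5, 10.5, 12.5, 14.5
Σfm = 11×4.5 + 9×6.5 + 12×8.5 + 12×10.5 + 9×12.5 + 8×14.5 = 564.5
n = Σf = 61
Mean = 564.5 / 61 = 9.2541

9.254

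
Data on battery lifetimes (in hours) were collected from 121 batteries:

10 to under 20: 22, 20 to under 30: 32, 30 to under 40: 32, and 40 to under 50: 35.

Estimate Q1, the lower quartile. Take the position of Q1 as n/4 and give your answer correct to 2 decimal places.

Cumulative frequencies: 22, 54, 86, 121
n = 121; position = n/4 = 30.25.
This falls in the class 20 to under 30: L = 20, F = 22, f = 32, h = 10.
Lower quartile ≈ 20 + ((30.25 − 22) / 32) × 10 = 22.5781

22.58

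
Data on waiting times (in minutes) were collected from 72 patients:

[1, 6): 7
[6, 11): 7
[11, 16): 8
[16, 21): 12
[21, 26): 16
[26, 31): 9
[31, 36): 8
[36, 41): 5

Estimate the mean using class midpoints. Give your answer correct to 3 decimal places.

20.931

Midpoints: 3.5, 8.5, 13.5, 18.5, 23.5, 28.5, 33.5, 38.5
Σfm = 7×3.5 + 7×8.5 + 8×13.5 + 12×18.5 + 16×23.5 + 9×28.5 + 8×33.5 + 5×38.5 = 1507
n = Σf = 72
Mean = 1507 / 72 = 20.9306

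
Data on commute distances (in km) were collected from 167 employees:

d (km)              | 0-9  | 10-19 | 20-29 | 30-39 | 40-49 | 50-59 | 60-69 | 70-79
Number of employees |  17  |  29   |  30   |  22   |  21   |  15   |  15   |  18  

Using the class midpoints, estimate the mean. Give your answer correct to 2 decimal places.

Midpoints: 4.5, 14.5, 24.5, 34.5, 44.5, 54.5, 64.5, 74.5
Σfm = 17×4.5 + 29×14.5 + 30×24.5 + 22×34.5 + 21×44.5 + 15×54.5 + 15×64.5 + 18×74.5 = 6051.5
n = Σf = 167
Mean = 6051.5 / 167 = 36.2365

36.24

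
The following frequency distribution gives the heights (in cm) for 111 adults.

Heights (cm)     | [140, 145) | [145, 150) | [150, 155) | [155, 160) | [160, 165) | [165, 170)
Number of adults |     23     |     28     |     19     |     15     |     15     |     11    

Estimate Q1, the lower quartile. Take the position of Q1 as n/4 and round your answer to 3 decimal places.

Cumulative frequencies: 23, 51, 70, 85, 100, 111
n = 111; position = n/4 = 27.75.
This falls in the class [145, 150): L = 145, F = 23, f = 28, h = 5.
Lower quartile ≈ 145 + ((27.75 − 23) / 28) × 5 = 145.8482

145.848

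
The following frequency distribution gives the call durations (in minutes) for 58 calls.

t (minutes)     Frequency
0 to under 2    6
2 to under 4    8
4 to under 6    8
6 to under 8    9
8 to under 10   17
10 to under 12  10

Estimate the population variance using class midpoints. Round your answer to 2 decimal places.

Midpoints: 1, 3, 5, 7, 9, 11
n = 58, Σfm = 396, mean = 6.8276
Σfm² = 3306
Σf(m − x̄)² = Σfm² − (Σfm)²/n = 3306 − 396²/58 = 602.2759
Population variance = 602.2759 / 58 = 10.3841

10.38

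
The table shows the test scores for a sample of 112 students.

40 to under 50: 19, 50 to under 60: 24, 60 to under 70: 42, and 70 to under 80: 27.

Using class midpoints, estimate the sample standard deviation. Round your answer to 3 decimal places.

10.225

Midpoints: 45, 55, 65, 75
n = 112, Σfm = 6930, mean = 61.8750
Σfm² = 440400
Σf(m − x̄)² = Σfm² − (Σfm)²/n = 440400 − 6930²/112 = 11606.2500
Sample variance = 11606.2500 / 111 = 104.5608
Standard deviation = √104.5608 = 10.2255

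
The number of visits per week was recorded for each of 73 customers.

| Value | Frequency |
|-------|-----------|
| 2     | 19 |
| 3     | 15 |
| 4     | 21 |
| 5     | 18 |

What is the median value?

Cumulative frequencies: 19, 34, 55, 73
n = 73, so the median is the value in position (n+1)/2 = 37.
Position 37 falls at value 4.

4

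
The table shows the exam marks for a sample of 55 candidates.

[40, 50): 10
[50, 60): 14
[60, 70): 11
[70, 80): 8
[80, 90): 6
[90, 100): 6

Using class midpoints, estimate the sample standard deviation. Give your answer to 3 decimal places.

Midpoints: 45, 55, 65, 75, 85, 95
n = 55, Σfm = 3615, mean = 65.7273
Σfm² = 251575
Σf(m − x̄)² = Σfm² − (Σfm)²/n = 251575 − 3615²/55 = 13970.9091
Sample variance = 13970.9091 / 54 = 258.7205
Standard deviation = √258.7205 = 16.0848

16.085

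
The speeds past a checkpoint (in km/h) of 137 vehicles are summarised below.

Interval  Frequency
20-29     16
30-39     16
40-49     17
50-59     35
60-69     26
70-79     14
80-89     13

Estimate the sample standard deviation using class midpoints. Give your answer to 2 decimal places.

Midpoints: 24.5, 34.5, 44.5, 54.5, 64.5, 74.5, 84.5
n = 137, Σfm = 7426.5, mean = 54.2080
Σfm² = 444964.25
Σf(m − x̄)² = Σfm² − (Σfm)²/n = 444964.25 − 7426.5²/137 = 42388.3212
Sample variance = 42388.3212 / 136 = 311.6788
Standard deviation = √311.6788 = 17.6544

17.65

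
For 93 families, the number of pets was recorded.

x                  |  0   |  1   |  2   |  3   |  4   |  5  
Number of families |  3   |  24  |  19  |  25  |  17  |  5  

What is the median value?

Cumulative frequencies: 3, 27, 46, 71, 88, 93
n = 93, so the median is the value in position (n+1)/2 = 47.
Position 47 falls at value 3.

3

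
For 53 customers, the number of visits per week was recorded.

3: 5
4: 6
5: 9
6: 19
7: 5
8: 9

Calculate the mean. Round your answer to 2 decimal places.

5.75

Values: 3, 4, 5, 6, 7, 8
Σfx = 5×3 + 6×4 + 9×5 + 19×6 + 5×7 + 9×8 = 305
n = Σf = 53
Mean = 305 / 53 = 5.7547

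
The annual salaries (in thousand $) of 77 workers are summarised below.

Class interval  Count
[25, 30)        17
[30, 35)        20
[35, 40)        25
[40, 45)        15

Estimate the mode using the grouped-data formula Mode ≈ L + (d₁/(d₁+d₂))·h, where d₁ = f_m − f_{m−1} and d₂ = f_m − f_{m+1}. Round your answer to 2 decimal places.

Modal class: [35, 40) (highest frequency 25).
d₁ = 25 − 20 = 5, d₂ = 25 − 15 = 10
Mode ≈ 35 + (5/(5+10)) × 5 = 35 + 1.6667 = 36.6667

36.67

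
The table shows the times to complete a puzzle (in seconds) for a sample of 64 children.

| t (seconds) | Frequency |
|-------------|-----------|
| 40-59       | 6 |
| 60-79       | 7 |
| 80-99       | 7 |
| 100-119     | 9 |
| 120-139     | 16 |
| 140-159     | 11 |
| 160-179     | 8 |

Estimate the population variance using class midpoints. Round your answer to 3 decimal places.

1329.590

Midpoints: 49.5, 69.5, 89.5, 109.5, 129.5, 149.5, 169.5
n = 64, Σfm = 7468, mean = 116.6875
Σfm² = 956516
Σf(m − x̄)² = Σfm² − (Σfm)²/n = 956516 − 7468²/64 = 85093.7500
Population variance = 85093.7500 / 64 = 1329.5898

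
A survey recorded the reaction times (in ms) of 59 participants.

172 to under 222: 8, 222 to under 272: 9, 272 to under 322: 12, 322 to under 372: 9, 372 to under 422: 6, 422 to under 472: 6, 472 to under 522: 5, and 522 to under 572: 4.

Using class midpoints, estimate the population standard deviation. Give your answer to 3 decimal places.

104.674

Midpoints: 197, 247, 297, 347, 397, 447, 497, 547
n = 59, Σfm = 20223, mean = 342.7627
Σfm² = 7578131
Σf(m − x̄)² = Σfm² − (Σfm)²/n = 7578131 − 20223²/59 = 646440.6780
Population variance = 646440.6780 / 59 = 10956.6217
Standard deviation = √10956.6217 = 104.6739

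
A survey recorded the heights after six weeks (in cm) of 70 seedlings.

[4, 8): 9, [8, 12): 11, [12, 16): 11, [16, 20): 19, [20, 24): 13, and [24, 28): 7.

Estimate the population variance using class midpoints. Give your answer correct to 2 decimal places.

Midpoints: 6, 10, 14, 18, 22, 26
n = 70, Σfm = 1128, mean = 16.1143
Σfm² = 20760
Σf(m − x̄)² = Σfm² − (Σfm)²/n = 20760 − 1128²/70 = 2583.0857
Population variance = 2583.0857 / 70 = 36.9012

36.90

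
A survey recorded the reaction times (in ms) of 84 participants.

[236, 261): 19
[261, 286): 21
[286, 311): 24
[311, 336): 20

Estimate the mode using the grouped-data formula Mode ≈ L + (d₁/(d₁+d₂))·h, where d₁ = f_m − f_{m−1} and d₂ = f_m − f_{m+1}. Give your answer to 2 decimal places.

Modal class: [286, 311) (highest frequency 24).
d₁ = 24 − 21 = 3, d₂ = 24 − 20 = 4
Mode ≈ 286 + (3/(3+4)) × 25 = 286 + 10.7143 = 296.7143

296.71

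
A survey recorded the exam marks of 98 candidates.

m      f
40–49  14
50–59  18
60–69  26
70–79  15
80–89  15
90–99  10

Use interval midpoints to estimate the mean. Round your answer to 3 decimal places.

67.459

Midpoints: 44.5, 54.5, 64.5, 74.5, 84.5, 94.5
Σfm = 14×44.5 + 18×54.5 + 26×64.5 + 15×74.5 + 15×84.5 + 10×94.5 = 6611
n = Σf = 98
Mean = 6611 / 98 = 67.4592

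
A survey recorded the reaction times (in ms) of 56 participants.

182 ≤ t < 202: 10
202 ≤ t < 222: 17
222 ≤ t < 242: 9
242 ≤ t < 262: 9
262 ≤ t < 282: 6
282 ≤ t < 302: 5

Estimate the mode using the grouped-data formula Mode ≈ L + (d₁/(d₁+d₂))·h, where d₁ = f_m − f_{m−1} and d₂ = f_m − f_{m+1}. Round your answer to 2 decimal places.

211.33

Modal class: 202 ≤ t < 222 (highest frequency 17).
d₁ = 17 − 10 = 7, d₂ = 17 − 9 = 8
Mode ≈ 202 + (7/(7+8)) × 20 = 202 + 9.3333 = 211.3333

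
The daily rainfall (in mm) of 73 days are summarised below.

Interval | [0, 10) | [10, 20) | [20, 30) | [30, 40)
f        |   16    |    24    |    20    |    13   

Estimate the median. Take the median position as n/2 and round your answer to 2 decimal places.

Cumulative frequencies: 16, 40, 60, 73
n = 73; position = n/2 = 36.5.
This falls in the class [10, 20): L = 10, F = 16, f = 24, h = 10.
Median ≈ 10 + ((36.5 − 16) / 24) × 10 = 18.5417

18.54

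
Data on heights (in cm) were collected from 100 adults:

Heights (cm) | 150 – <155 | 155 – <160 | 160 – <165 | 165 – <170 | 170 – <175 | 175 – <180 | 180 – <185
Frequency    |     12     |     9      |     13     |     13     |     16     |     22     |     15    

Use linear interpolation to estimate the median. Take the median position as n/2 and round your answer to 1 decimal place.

Cumulative frequencies: 12, 21, 34, 47, 63, 85, 100
n = 100; position = n/2 = 50.
This falls in the class 170 – <175: L = 170, F = 47, f = 16, h = 5.
Median ≈ 170 + ((50 − 47) / 16) × 5 = 170.9375

170.9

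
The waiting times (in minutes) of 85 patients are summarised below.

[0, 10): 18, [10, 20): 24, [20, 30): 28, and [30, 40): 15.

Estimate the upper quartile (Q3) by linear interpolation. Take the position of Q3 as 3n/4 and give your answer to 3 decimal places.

27.768

Cumulative frequencies: 18, 42, 70, 85
n = 85; position = 3n/4 = 63.75.
This falls in the class [20, 30): L = 20, F = 42, f = 28, h = 10.
Upper quartile ≈ 20 + ((63.75 − 42) / 28) × 10 = 27.7679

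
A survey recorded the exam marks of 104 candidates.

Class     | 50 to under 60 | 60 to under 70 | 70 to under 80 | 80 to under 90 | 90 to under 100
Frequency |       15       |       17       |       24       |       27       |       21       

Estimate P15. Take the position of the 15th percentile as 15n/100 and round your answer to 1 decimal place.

Cumulative frequencies: 15, 32, 56, 83, 104
n = 104; position = 15n/100 = 15.6.
This falls in the class 60 to under 70: L = 60, F = 15, f = 17, h = 10.
15th percentile ≈ 60 + ((15.6 − 15) / 17) × 10 = 60.3529

60.4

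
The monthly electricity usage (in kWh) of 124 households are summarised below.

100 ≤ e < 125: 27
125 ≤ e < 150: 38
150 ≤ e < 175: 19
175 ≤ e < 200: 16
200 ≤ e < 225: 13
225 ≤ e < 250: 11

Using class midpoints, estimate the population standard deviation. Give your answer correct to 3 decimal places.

Midpoints: 112.5, 137.5, 162.5, 187.5, 212.5, 237.5
n = 124, Σfm = 19725, mean = 159.0726
Σfm² = 3331875
Σf(m − x̄)² = Σfm² − (Σfm)²/n = 3331875 − 19725²/124 = 194168.3468
Population variance = 194168.3468 / 124 = 1565.8738
Standard deviation = √1565.8738 = 39.5711

39.571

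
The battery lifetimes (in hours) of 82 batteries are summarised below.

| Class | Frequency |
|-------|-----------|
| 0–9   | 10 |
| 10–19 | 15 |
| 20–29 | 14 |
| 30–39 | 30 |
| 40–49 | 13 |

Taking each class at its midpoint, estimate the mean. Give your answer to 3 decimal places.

Midpoints: 4.5, 14.5, 24.5, 34.5, 44.5
Σfm = 10×4.5 + 15×14.5 + 14×24.5 + 30×34.5 + 13×44.5 = 2219
n = Σf = 82
Mean = 2219 / 82 = 27.0610

27.061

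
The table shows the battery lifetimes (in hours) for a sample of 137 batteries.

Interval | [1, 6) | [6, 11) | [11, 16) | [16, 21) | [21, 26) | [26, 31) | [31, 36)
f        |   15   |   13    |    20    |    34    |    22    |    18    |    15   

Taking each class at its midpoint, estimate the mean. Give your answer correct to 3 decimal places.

Midpoints: 3.5, 8.5, 13.5, 18.5, 23.5, 28.5, 33.5
Σfm = 15×3.5 + 13×8.5 + 20×13.5 + 34×18.5 + 22×23.5 + 18×28.5 + 15×33.5 = 2594.5
n = Σf = 137
Mean = 2594.5 / 137 = 18.9380

18.938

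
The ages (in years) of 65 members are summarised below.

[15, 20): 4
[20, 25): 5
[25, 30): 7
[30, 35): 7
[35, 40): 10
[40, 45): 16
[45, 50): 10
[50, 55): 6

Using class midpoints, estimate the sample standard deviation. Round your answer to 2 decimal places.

Midpoints: 17.5, 22.5, 27.5, 32.5, 37.5, 42.5, 47.5, 52.5
n = 65, Σfm = 2447.5, mean = 37.6538
Σfm² = 98506.25
Σf(m − x̄)² = Σfm² − (Σfm)²/n = 98506.25 − 2447.5²/65 = 6348.4615
Sample variance = 6348.4615 / 64 = 99.1947
Standard deviation = √99.1947 = 9.9597

9.96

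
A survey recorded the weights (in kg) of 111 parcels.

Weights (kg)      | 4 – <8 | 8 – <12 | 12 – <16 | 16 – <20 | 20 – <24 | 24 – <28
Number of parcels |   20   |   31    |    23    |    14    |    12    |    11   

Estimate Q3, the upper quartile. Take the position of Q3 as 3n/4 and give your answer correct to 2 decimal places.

Cumulative frequencies: 20, 51, 74, 88, 100, 111
n = 111; position = 3n/4 = 83.25.
This falls in the class 16 – <20: L = 16, F = 74, f = 14, h = 4.
Upper quartile ≈ 16 + ((83.25 − 74) / 14) × 4 = 18.6429

18.64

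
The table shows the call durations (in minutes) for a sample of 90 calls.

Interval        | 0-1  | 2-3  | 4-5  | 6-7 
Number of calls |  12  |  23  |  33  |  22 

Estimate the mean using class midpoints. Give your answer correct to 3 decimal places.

3.944

Midpoints: 0.5, 2.5, 4.5, 6.5
Σfm = 12×0.5 + 23×2.5 + 33×4.5 + 22×6.5 = 355
n = Σf = 90
Mean = 355 / 90 = 3.9444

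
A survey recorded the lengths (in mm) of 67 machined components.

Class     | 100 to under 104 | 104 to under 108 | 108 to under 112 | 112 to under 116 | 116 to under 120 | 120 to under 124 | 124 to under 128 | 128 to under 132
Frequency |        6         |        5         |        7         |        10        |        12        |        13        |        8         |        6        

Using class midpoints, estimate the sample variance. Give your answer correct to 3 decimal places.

Midpoints: 102, 106, 110, 114, 118, 122, 126, 130
n = 67, Σfm = 7842, mean = 117.0448
Σfm² = 922252
Σf(m − x̄)² = Σfm² − (Σfm)²/n = 922252 − 7842²/67 = 4386.8657
Sample variance = 4386.8657 / 66 = 66.4677

66.468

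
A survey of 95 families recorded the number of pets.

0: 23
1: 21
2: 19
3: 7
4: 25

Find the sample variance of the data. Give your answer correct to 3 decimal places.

Values: 0, 1, 2, 3, 4
n = 95, Σfx = 180, mean = 1.8947
Σfx² = 560
Σf(x − x̄)² = Σfx² − (Σfx)²/n = 560 − 180²/95 = 218.9474
Sample variance = 218.9474 / 94 = 2.3292

2.329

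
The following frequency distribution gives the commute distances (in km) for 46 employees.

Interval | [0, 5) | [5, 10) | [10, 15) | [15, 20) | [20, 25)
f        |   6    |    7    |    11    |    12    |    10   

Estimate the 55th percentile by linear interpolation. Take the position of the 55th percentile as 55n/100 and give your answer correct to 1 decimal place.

15.5

Cumulative frequencies: 6, 13, 24, 36, 46
n = 46; position = 55n/100 = 25.3.
This falls in the class [15, 20): L = 15, F = 24, f = 12, h = 5.
55th percentile ≈ 15 + ((25.3 − 24) / 12) × 5 = 15.5417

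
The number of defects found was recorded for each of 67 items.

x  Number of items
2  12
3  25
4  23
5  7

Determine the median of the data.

Cumulative frequencies: 12, 37, 60, 67
n = 67, so the median is the value in position (n+1)/2 = 34.
Position 34 falls at value 3.

3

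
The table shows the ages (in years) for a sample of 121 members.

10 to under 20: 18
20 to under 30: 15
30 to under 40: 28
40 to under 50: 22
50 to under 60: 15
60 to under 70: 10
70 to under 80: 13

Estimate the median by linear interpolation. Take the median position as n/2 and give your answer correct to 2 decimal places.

Cumulative frequencies: 18, 33, 61, 83, 98, 108, 121
n = 121; position = n/2 = 60.5.
This falls in the class 30 to under 40: L = 30, F = 33, f = 28, h = 10.
Median ≈ 30 + ((60.5 − 33) / 28) × 10 = 39.8214

39.82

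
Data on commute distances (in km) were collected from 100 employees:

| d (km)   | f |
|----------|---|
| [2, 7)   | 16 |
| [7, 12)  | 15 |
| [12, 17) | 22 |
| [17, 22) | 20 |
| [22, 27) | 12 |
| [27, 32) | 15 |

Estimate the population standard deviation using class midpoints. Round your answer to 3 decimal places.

Midpoints: 4.5, 9.5, 14.5, 19.5, 24.5, 29.5
n = 100, Σfm = 1660, mean = 16.6000
Σfm² = 34165
Σf(m − x̄)² = Σfm² − (Σfm)²/n = 34165 − 1660²/100 = 6609.0000
Population variance = 6609.0000 / 100 = 66.0900
Standard deviation = √66.0900 = 8.1296

8.130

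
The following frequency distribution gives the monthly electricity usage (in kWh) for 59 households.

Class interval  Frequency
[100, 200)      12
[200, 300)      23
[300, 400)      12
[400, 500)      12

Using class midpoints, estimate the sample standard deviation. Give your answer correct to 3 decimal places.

Midpoints: 150, 250, 350, 450
n = 59, Σfm = 17150, mean = 290.6780
Σfm² = 5607500
Σf(m − x̄)² = Σfm² − (Σfm)²/n = 5607500 − 17150²/59 = 622372.8814
Sample variance = 622372.8814 / 58 = 10730.5669
Standard deviation = √10730.5669 = 103.5884

103.588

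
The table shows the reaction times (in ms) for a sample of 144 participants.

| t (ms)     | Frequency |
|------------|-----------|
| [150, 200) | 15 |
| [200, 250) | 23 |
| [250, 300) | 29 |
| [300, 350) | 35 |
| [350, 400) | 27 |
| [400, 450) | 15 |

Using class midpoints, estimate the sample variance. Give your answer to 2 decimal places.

Midpoints: 175, 225, 275, 325, 375, 425
n = 144, Σfm = 43650, mean = 303.1250
Σfm² = 14020000
Σf(m − x̄)² = Σfm² − (Σfm)²/n = 14020000 − 43650²/144 = 788593.7500
Sample variance = 788593.7500 / 143 = 5514.6416

5514.64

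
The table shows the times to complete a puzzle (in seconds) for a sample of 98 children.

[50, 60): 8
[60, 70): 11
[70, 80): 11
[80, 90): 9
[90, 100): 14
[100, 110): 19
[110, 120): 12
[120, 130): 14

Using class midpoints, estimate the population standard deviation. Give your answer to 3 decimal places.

21.941

Midpoints: 55, 65, 75, 85, 95, 105, 115, 125
n = 98, Σfm = 9200, mean = 93.8776
Σfm² = 910850
Σf(m − x̄)² = Σfm² − (Σfm)²/n = 910850 − 9200²/98 = 47176.5306
Population variance = 47176.5306 / 98 = 481.3932
Standard deviation = √481.3932 = 21.9407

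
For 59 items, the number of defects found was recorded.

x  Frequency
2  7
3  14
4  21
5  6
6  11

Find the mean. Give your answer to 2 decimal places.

4.00

Values: 2, 3, 4, 5, 6
Σfx = 7×2 + 14×3 + 21×4 + 6×5 + 11×6 = 236
n = Σf = 59
Mean = 236 / 59 = 4.0000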